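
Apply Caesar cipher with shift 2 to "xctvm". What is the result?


Caesar cipher: shift "xctvm" by 2
  'x' (pos 23) + 2 = pos 25 = 'z'
  'c' (pos 2) + 2 = pos 4 = 'e'
  't' (pos 19) + 2 = pos 21 = 'v'
  'v' (pos 21) + 2 = pos 23 = 'x'
  'm' (pos 12) + 2 = pos 14 = 'o'
Result: zevxo

zevxo


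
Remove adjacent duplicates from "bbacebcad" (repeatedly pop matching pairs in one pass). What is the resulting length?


Input: bbacebcad
Stack-based adjacent duplicate removal:
  Read 'b': push. Stack: b
  Read 'b': matches stack top 'b' => pop. Stack: (empty)
  Read 'a': push. Stack: a
  Read 'c': push. Stack: ac
  Read 'e': push. Stack: ace
  Read 'b': push. Stack: aceb
  Read 'c': push. Stack: acebc
  Read 'a': push. Stack: acebca
  Read 'd': push. Stack: acebcad
Final stack: "acebcad" (length 7)

7


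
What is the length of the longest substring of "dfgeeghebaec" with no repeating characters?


Input: "dfgeeghebaec"
Sliding window (track last position of each char):
  Position 0 ('d'): window [0,0] length 1 -- new best
  Position 1 ('f'): window [0,1] length 2 -- new best
  Position 2 ('g'): window [0,2] length 3 -- new best
  Position 3 ('e'): window [0,3] length 4 -- new best
  Position 4 ('e'): repeat (last at 3), move window start to 4
  Position 4 ('e'): window [4,4] length 1
  Position 5 ('g'): window [4,5] length 2
  Position 6 ('h'): window [4,6] length 3
  Position 7 ('e'): repeat (last at 4), move window start to 5
  Position 7 ('e'): window [5,7] length 3
  Position 8 ('b'): window [5,8] length 4
  Position 9 ('a'): window [5,9] length 5 -- new best
  Position 10 ('e'): repeat (last at 7), move window start to 8
  Position 10 ('e'): window [8,10] length 3
  Position 11 ('c'): window [8,11] length 4
Longest substring with no repeats: "gheba" with length 5

5


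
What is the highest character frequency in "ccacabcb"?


Input: ccacabcb
Character counts:
  'a': 2
  'b': 2
  'c': 4
Maximum frequency: 4

4


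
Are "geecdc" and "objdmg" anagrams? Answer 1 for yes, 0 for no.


Strings: "geecdc", "objdmg"
Sorted first:  ccdeeg
Sorted second: bdgjmo
Differ at position 0: 'c' vs 'b' => not anagrams

0


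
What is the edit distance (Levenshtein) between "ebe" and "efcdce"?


Computing edit distance: "ebe" -> "efcdce"
DP table:
           e    f    c    d    c    e
      0    1    2    3    4    5    6
  e   1    0    1    2    3    4    5
  b   2    1    1    2    3    4    5
  e   3    2    2    2    3    4    4
Edit distance = dp[3][6] = 4

4


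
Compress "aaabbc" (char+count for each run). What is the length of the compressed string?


Input: aaabbc
Runs:
  'a' x 3 => "a3"
  'b' x 2 => "b2"
  'c' x 1 => "c1"
Compressed: "a3b2c1"
Compressed length: 6

6


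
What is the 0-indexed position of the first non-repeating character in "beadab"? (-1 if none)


Input: beadab
Character frequencies:
  'a': 2
  'b': 2
  'd': 1
  'e': 1
Scanning left to right for freq == 1:
  Position 0 ('b'): freq=2, skip
  Position 1 ('e'): unique! => answer = 1

1


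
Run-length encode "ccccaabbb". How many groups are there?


Input: ccccaabbb
Scanning for consecutive runs:
  Group 1: 'c' x 4 (positions 0-3)
  Group 2: 'a' x 2 (positions 4-5)
  Group 3: 'b' x 3 (positions 6-8)
Total groups: 3

3


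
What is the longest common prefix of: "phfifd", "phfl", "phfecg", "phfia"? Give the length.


Words: phfifd, phfl, phfecg, phfia
  Position 0: all 'p' => match
  Position 1: all 'h' => match
  Position 2: all 'f' => match
  Position 3: ('i', 'l', 'e', 'i') => mismatch, stop
LCP = "phf" (length 3)

3


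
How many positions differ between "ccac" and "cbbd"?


Comparing "ccac" and "cbbd" position by position:
  Position 0: 'c' vs 'c' => same
  Position 1: 'c' vs 'b' => DIFFER
  Position 2: 'a' vs 'b' => DIFFER
  Position 3: 'c' vs 'd' => DIFFER
Positions that differ: 3

3


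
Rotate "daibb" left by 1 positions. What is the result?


Input: "daibb", rotate left by 1
First 1 characters: "d"
Remaining characters: "aibb"
Concatenate remaining + first: "aibb" + "d" = "aibbd"

aibbd


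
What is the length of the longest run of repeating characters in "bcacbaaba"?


Input: "bcacbaaba"
Scanning for longest run:
  Position 1 ('c'): new char, reset run to 1
  Position 2 ('a'): new char, reset run to 1
  Position 3 ('c'): new char, reset run to 1
  Position 4 ('b'): new char, reset run to 1
  Position 5 ('a'): new char, reset run to 1
  Position 6 ('a'): continues run of 'a', length=2
  Position 7 ('b'): new char, reset run to 1
  Position 8 ('a'): new char, reset run to 1
Longest run: 'a' with length 2

2


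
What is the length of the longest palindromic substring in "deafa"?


Input: "deafa"
Checking substrings for palindromes:
  [2:5] "afa" (len 3) => palindrome
Longest palindromic substring: "afa" with length 3

3


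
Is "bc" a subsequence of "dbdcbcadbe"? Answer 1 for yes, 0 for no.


Check if "bc" is a subsequence of "dbdcbcadbe"
Greedy scan:
  Position 0 ('d'): no match needed
  Position 1 ('b'): matches sub[0] = 'b'
  Position 2 ('d'): no match needed
  Position 3 ('c'): matches sub[1] = 'c'
  Position 4 ('b'): no match needed
  Position 5 ('c'): no match needed
  Position 6 ('a'): no match needed
  Position 7 ('d'): no match needed
  Position 8 ('b'): no match needed
  Position 9 ('e'): no match needed
All 2 characters matched => is a subsequence

1


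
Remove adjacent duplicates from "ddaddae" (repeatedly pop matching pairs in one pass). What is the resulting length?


Input: ddaddae
Stack-based adjacent duplicate removal:
  Read 'd': push. Stack: d
  Read 'd': matches stack top 'd' => pop. Stack: (empty)
  Read 'a': push. Stack: a
  Read 'd': push. Stack: ad
  Read 'd': matches stack top 'd' => pop. Stack: a
  Read 'a': matches stack top 'a' => pop. Stack: (empty)
  Read 'e': push. Stack: e
Final stack: "e" (length 1)

1


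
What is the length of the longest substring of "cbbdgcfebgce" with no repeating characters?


Input: "cbbdgcfebgce"
Sliding window (track last position of each char):
  Position 0 ('c'): window [0,0] length 1 -- new best
  Position 1 ('b'): window [0,1] length 2 -- new best
  Position 2 ('b'): repeat (last at 1), move window start to 2
  Position 2 ('b'): window [2,2] length 1
  Position 3 ('d'): window [2,3] length 2
  Position 4 ('g'): window [2,4] length 3 -- new best
  Position 5 ('c'): window [2,5] length 4 -- new best
  Position 6 ('f'): window [2,6] length 5 -- new best
  Position 7 ('e'): window [2,7] length 6 -- new best
  Position 8 ('b'): repeat (last at 2), move window start to 3
  Position 8 ('b'): window [3,8] length 6
  Position 9 ('g'): repeat (last at 4), move window start to 5
  Position 9 ('g'): window [5,9] length 5
  Position 10 ('c'): repeat (last at 5), move window start to 6
  Position 10 ('c'): window [6,10] length 5
  Position 11 ('e'): repeat (last at 7), move window start to 8
  Position 11 ('e'): window [8,11] length 4
Longest substring with no repeats: "bdgcfe" with length 6

6


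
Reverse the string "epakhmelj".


Input: epakhmelj
Reading characters right to left:
  Position 8: 'j'
  Position 7: 'l'
  Position 6: 'e'
  Position 5: 'm'
  Position 4: 'h'
  Position 3: 'k'
  Position 2: 'a'
  Position 1: 'p'
  Position 0: 'e'
Reversed: jlemhkape

jlemhkape


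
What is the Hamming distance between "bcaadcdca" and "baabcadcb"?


Comparing "bcaadcdca" and "baabcadcb" position by position:
  Position 0: 'b' vs 'b' => same
  Position 1: 'c' vs 'a' => differ
  Position 2: 'a' vs 'a' => same
  Position 3: 'a' vs 'b' => differ
  Position 4: 'd' vs 'c' => differ
  Position 5: 'c' vs 'a' => differ
  Position 6: 'd' vs 'd' => same
  Position 7: 'c' vs 'c' => same
  Position 8: 'a' vs 'b' => differ
Total differences (Hamming distance): 5

5


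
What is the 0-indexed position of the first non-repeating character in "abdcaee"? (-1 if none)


Input: abdcaee
Character frequencies:
  'a': 2
  'b': 1
  'c': 1
  'd': 1
  'e': 2
Scanning left to right for freq == 1:
  Position 0 ('a'): freq=2, skip
  Position 1 ('b'): unique! => answer = 1

1


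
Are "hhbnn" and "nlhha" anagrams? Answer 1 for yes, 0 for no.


Strings: "hhbnn", "nlhha"
Sorted first:  bhhnn
Sorted second: ahhln
Differ at position 0: 'b' vs 'a' => not anagrams

0


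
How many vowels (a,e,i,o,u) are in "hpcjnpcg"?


Input: hpcjnpcg
Checking each character:
  'h' at position 0: consonant
  'p' at position 1: consonant
  'c' at position 2: consonant
  'j' at position 3: consonant
  'n' at position 4: consonant
  'p' at position 5: consonant
  'c' at position 6: consonant
  'g' at position 7: consonant
Total vowels: 0

0


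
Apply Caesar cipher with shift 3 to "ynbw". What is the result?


Caesar cipher: shift "ynbw" by 3
  'y' (pos 24) + 3 = pos 1 = 'b'
  'n' (pos 13) + 3 = pos 16 = 'q'
  'b' (pos 1) + 3 = pos 4 = 'e'
  'w' (pos 22) + 3 = pos 25 = 'z'
Result: bqez

bqez


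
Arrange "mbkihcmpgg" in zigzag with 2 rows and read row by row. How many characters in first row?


Zigzag "mbkihcmpgg" into 2 rows:
Placing characters:
  'm' => row 0
  'b' => row 1
  'k' => row 0
  'i' => row 1
  'h' => row 0
  'c' => row 1
  'm' => row 0
  'p' => row 1
  'g' => row 0
  'g' => row 1
Rows:
  Row 0: "mkhmg"
  Row 1: "bicpg"
First row length: 5

5


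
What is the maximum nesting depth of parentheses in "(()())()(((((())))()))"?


Input: "(()())()(((((())))()))"
Tracking depth:
  Position 0 '(': depth becomes 1
  Position 1 '(': depth becomes 2
  Position 2 ')': depth becomes 1
  Position 3 '(': depth becomes 2
  Position 4 ')': depth becomes 1
  Position 5 ')': depth becomes 0
  Position 6 '(': depth becomes 1
  Position 7 ')': depth becomes 0
  Position 8 '(': depth becomes 1
  Position 9 '(': depth becomes 2
  Position 10 '(': depth becomes 3
  Position 11 '(': depth becomes 4
  Position 12 '(': depth becomes 5
  Position 13 '(': depth becomes 6
  Position 14 ')': depth becomes 5
  Position 15 ')': depth becomes 4
  Position 16 ')': depth becomes 3
  Position 17 ')': depth becomes 2
  Position 18 '(': depth becomes 3
  Position 19 ')': depth becomes 2
  Position 20 ')': depth becomes 1
  Position 21 ')': depth becomes 0
Maximum depth reached: 6

6


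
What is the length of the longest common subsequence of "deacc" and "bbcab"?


LCS of "deacc" and "bbcab"
DP table:
           b    b    c    a    b
      0    0    0    0    0    0
  d   0    0    0    0    0    0
  e   0    0    0    0    0    0
  a   0    0    0    0    1    1
  c   0    0    0    1    1    1
  c   0    0    0    1    1    1
LCS length = dp[5][5] = 1

1


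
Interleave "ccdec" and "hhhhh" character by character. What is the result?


Interleaving "ccdec" and "hhhhh":
  Position 0: 'c' from first, 'h' from second => "ch"
  Position 1: 'c' from first, 'h' from second => "ch"
  Position 2: 'd' from first, 'h' from second => "dh"
  Position 3: 'e' from first, 'h' from second => "eh"
  Position 4: 'c' from first, 'h' from second => "ch"
Result: chchdhehch

chchdhehch


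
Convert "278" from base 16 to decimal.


Input: "278" in base 16
Positional expansion:
  Digit '2' (value 2) x 16^2 = 512
  Digit '7' (value 7) x 16^1 = 112
  Digit '8' (value 8) x 16^0 = 8
Sum = 632

632


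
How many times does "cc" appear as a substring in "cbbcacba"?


Searching for "cc" in "cbbcacba"
Scanning each position:
  Position 0: "cb" => no
  Position 1: "bb" => no
  Position 2: "bc" => no
  Position 3: "ca" => no
  Position 4: "ac" => no
  Position 5: "cb" => no
  Position 6: "ba" => no
Total occurrences: 0

0


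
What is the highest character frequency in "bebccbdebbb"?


Input: bebccbdebbb
Character counts:
  'b': 6
  'c': 2
  'd': 1
  'e': 2
Maximum frequency: 6

6


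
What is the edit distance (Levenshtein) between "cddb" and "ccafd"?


Computing edit distance: "cddb" -> "ccafd"
DP table:
           c    c    a    f    d
      0    1    2    3    4    5
  c   1    0    1    2    3    4
  d   2    1    1    2    3    3
  d   3    2    2    2    3    3
  b   4    3    3    3    3    4
Edit distance = dp[4][5] = 4

4


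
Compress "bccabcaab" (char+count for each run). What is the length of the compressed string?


Input: bccabcaab
Runs:
  'b' x 1 => "b1"
  'c' x 2 => "c2"
  'a' x 1 => "a1"
  'b' x 1 => "b1"
  'c' x 1 => "c1"
  'a' x 2 => "a2"
  'b' x 1 => "b1"
Compressed: "b1c2a1b1c1a2b1"
Compressed length: 14

14


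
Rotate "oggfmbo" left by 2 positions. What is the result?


Input: "oggfmbo", rotate left by 2
First 2 characters: "og"
Remaining characters: "gfmbo"
Concatenate remaining + first: "gfmbo" + "og" = "gfmboog"

gfmboog


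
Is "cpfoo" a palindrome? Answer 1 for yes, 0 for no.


Input: cpfoo
Reversed: oofpc
  Compare pos 0 ('c') with pos 4 ('o'): MISMATCH
  Compare pos 1 ('p') with pos 3 ('o'): MISMATCH
Result: not a palindrome

0


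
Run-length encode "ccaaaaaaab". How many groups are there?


Input: ccaaaaaaab
Scanning for consecutive runs:
  Group 1: 'c' x 2 (positions 0-1)
  Group 2: 'a' x 7 (positions 2-8)
  Group 3: 'b' x 1 (positions 9-9)
Total groups: 3

3


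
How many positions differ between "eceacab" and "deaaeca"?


Comparing "eceacab" and "deaaeca" position by position:
  Position 0: 'e' vs 'd' => DIFFER
  Position 1: 'c' vs 'e' => DIFFER
  Position 2: 'e' vs 'a' => DIFFER
  Position 3: 'a' vs 'a' => same
  Position 4: 'c' vs 'e' => DIFFER
  Position 5: 'a' vs 'c' => DIFFER
  Position 6: 'b' vs 'a' => DIFFER
Positions that differ: 6

6


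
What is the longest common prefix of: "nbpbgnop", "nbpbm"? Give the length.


Words: nbpbgnop, nbpbm
  Position 0: all 'n' => match
  Position 1: all 'b' => match
  Position 2: all 'p' => match
  Position 3: all 'b' => match
  Position 4: ('g', 'm') => mismatch, stop
LCP = "nbpb" (length 4)

4


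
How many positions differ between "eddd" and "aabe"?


Comparing "eddd" and "aabe" position by position:
  Position 0: 'e' vs 'a' => DIFFER
  Position 1: 'd' vs 'a' => DIFFER
  Position 2: 'd' vs 'b' => DIFFER
  Position 3: 'd' vs 'e' => DIFFER
Positions that differ: 4

4


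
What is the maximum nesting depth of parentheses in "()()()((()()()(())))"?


Input: "()()()((()()()(())))"
Tracking depth:
  Position 0 '(': depth becomes 1
  Position 1 ')': depth becomes 0
  Position 2 '(': depth becomes 1
  Position 3 ')': depth becomes 0
  Position 4 '(': depth becomes 1
  Position 5 ')': depth becomes 0
  Position 6 '(': depth becomes 1
  Position 7 '(': depth becomes 2
  Position 8 '(': depth becomes 3
  Position 9 ')': depth becomes 2
  Position 10 '(': depth becomes 3
  Position 11 ')': depth becomes 2
  Position 12 '(': depth becomes 3
  Position 13 ')': depth becomes 2
  Position 14 '(': depth becomes 3
  Position 15 '(': depth becomes 4
  Position 16 ')': depth becomes 3
  Position 17 ')': depth becomes 2
  Position 18 ')': depth becomes 1
  Position 19 ')': depth becomes 0
Maximum depth reached: 4

4


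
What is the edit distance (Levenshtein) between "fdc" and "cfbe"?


Computing edit distance: "fdc" -> "cfbe"
DP table:
           c    f    b    e
      0    1    2    3    4
  f   1    1    1    2    3
  d   2    2    2    2    3
  c   3    2    3    3    3
Edit distance = dp[3][4] = 3

3


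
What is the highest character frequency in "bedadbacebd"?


Input: bedadbacebd
Character counts:
  'a': 2
  'b': 3
  'c': 1
  'd': 3
  'e': 2
Maximum frequency: 3

3


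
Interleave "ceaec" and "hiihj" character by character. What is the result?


Interleaving "ceaec" and "hiihj":
  Position 0: 'c' from first, 'h' from second => "ch"
  Position 1: 'e' from first, 'i' from second => "ei"
  Position 2: 'a' from first, 'i' from second => "ai"
  Position 3: 'e' from first, 'h' from second => "eh"
  Position 4: 'c' from first, 'j' from second => "cj"
Result: cheiaiehcj

cheiaiehcj


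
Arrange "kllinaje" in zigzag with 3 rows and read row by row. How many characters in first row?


Zigzag "kllinaje" into 3 rows:
Placing characters:
  'k' => row 0
  'l' => row 1
  'l' => row 2
  'i' => row 1
  'n' => row 0
  'a' => row 1
  'j' => row 2
  'e' => row 1
Rows:
  Row 0: "kn"
  Row 1: "liae"
  Row 2: "lj"
First row length: 2

2


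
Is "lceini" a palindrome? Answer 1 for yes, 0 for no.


Input: lceini
Reversed: iniecl
  Compare pos 0 ('l') with pos 5 ('i'): MISMATCH
  Compare pos 1 ('c') with pos 4 ('n'): MISMATCH
  Compare pos 2 ('e') with pos 3 ('i'): MISMATCH
Result: not a palindrome

0


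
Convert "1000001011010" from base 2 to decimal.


Input: "1000001011010" in base 2
Positional expansion:
  Digit '1' (value 1) x 2^12 = 4096
  Digit '0' (value 0) x 2^11 = 0
  Digit '0' (value 0) x 2^10 = 0
  Digit '0' (value 0) x 2^9 = 0
  Digit '0' (value 0) x 2^8 = 0
  Digit '0' (value 0) x 2^7 = 0
  Digit '1' (value 1) x 2^6 = 64
  Digit '0' (value 0) x 2^5 = 0
  Digit '1' (value 1) x 2^4 = 16
  Digit '1' (value 1) x 2^3 = 8
  Digit '0' (value 0) x 2^2 = 0
  Digit '1' (value 1) x 2^1 = 2
  Digit '0' (value 0) x 2^0 = 0
Sum = 4186

4186


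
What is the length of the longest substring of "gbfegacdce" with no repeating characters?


Input: "gbfegacdce"
Sliding window (track last position of each char):
  Position 0 ('g'): window [0,0] length 1 -- new best
  Position 1 ('b'): window [0,1] length 2 -- new best
  Position 2 ('f'): window [0,2] length 3 -- new best
  Position 3 ('e'): window [0,3] length 4 -- new best
  Position 4 ('g'): repeat (last at 0), move window start to 1
  Position 4 ('g'): window [1,4] length 4
  Position 5 ('a'): window [1,5] length 5 -- new best
  Position 6 ('c'): window [1,6] length 6 -- new best
  Position 7 ('d'): window [1,7] length 7 -- new best
  Position 8 ('c'): repeat (last at 6), move window start to 7
  Position 8 ('c'): window [7,8] length 2
  Position 9 ('e'): window [7,9] length 3
Longest substring with no repeats: "bfegacd" with length 7

7


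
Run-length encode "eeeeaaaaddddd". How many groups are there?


Input: eeeeaaaaddddd
Scanning for consecutive runs:
  Group 1: 'e' x 4 (positions 0-3)
  Group 2: 'a' x 4 (positions 4-7)
  Group 3: 'd' x 5 (positions 8-12)
Total groups: 3

3


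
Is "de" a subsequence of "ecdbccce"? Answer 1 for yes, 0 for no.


Check if "de" is a subsequence of "ecdbccce"
Greedy scan:
  Position 0 ('e'): no match needed
  Position 1 ('c'): no match needed
  Position 2 ('d'): matches sub[0] = 'd'
  Position 3 ('b'): no match needed
  Position 4 ('c'): no match needed
  Position 5 ('c'): no match needed
  Position 6 ('c'): no match needed
  Position 7 ('e'): matches sub[1] = 'e'
All 2 characters matched => is a subsequence

1


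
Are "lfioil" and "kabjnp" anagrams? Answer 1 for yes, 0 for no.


Strings: "lfioil", "kabjnp"
Sorted first:  fiillo
Sorted second: abjknp
Differ at position 0: 'f' vs 'a' => not anagrams

0


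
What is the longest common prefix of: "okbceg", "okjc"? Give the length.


Words: okbceg, okjc
  Position 0: all 'o' => match
  Position 1: all 'k' => match
  Position 2: ('b', 'j') => mismatch, stop
LCP = "ok" (length 2)

2


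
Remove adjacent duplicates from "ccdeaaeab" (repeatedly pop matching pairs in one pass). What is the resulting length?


Input: ccdeaaeab
Stack-based adjacent duplicate removal:
  Read 'c': push. Stack: c
  Read 'c': matches stack top 'c' => pop. Stack: (empty)
  Read 'd': push. Stack: d
  Read 'e': push. Stack: de
  Read 'a': push. Stack: dea
  Read 'a': matches stack top 'a' => pop. Stack: de
  Read 'e': matches stack top 'e' => pop. Stack: d
  Read 'a': push. Stack: da
  Read 'b': push. Stack: dab
Final stack: "dab" (length 3)

3


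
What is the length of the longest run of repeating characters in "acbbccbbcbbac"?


Input: "acbbccbbcbbac"
Scanning for longest run:
  Position 1 ('c'): new char, reset run to 1
  Position 2 ('b'): new char, reset run to 1
  Position 3 ('b'): continues run of 'b', length=2
  Position 4 ('c'): new char, reset run to 1
  Position 5 ('c'): continues run of 'c', length=2
  Position 6 ('b'): new char, reset run to 1
  Position 7 ('b'): continues run of 'b', length=2
  Position 8 ('c'): new char, reset run to 1
  Position 9 ('b'): new char, reset run to 1
  Position 10 ('b'): continues run of 'b', length=2
  Position 11 ('a'): new char, reset run to 1
  Position 12 ('c'): new char, reset run to 1
Longest run: 'b' with length 2

2


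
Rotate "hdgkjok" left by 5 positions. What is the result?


Input: "hdgkjok", rotate left by 5
First 5 characters: "hdgkj"
Remaining characters: "ok"
Concatenate remaining + first: "ok" + "hdgkj" = "okhdgkj"

okhdgkj


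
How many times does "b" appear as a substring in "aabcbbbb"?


Searching for "b" in "aabcbbbb"
Scanning each position:
  Position 0: "a" => no
  Position 1: "a" => no
  Position 2: "b" => MATCH
  Position 3: "c" => no
  Position 4: "b" => MATCH
  Position 5: "b" => MATCH
  Position 6: "b" => MATCH
  Position 7: "b" => MATCH
Total occurrences: 5

5


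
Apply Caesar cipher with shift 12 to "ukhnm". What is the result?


Caesar cipher: shift "ukhnm" by 12
  'u' (pos 20) + 12 = pos 6 = 'g'
  'k' (pos 10) + 12 = pos 22 = 'w'
  'h' (pos 7) + 12 = pos 19 = 't'
  'n' (pos 13) + 12 = pos 25 = 'z'
  'm' (pos 12) + 12 = pos 24 = 'y'
Result: gwtzy

gwtzy


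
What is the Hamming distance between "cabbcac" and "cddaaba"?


Comparing "cabbcac" and "cddaaba" position by position:
  Position 0: 'c' vs 'c' => same
  Position 1: 'a' vs 'd' => differ
  Position 2: 'b' vs 'd' => differ
  Position 3: 'b' vs 'a' => differ
  Position 4: 'c' vs 'a' => differ
  Position 5: 'a' vs 'b' => differ
  Position 6: 'c' vs 'a' => differ
Total differences (Hamming distance): 6

6


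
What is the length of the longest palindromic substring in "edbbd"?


Input: "edbbd"
Checking substrings for palindromes:
  [1:5] "dbbd" (len 4) => palindrome
  [2:4] "bb" (len 2) => palindrome
Longest palindromic substring: "dbbd" with length 4

4


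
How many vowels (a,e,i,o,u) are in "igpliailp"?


Input: igpliailp
Checking each character:
  'i' at position 0: vowel (running total: 1)
  'g' at position 1: consonant
  'p' at position 2: consonant
  'l' at position 3: consonant
  'i' at position 4: vowel (running total: 2)
  'a' at position 5: vowel (running total: 3)
  'i' at position 6: vowel (running total: 4)
  'l' at position 7: consonant
  'p' at position 8: consonant
Total vowels: 4

4


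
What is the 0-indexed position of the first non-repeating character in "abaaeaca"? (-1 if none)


Input: abaaeaca
Character frequencies:
  'a': 5
  'b': 1
  'c': 1
  'e': 1
Scanning left to right for freq == 1:
  Position 0 ('a'): freq=5, skip
  Position 1 ('b'): unique! => answer = 1

1


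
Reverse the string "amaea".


Input: amaea
Reading characters right to left:
  Position 4: 'a'
  Position 3: 'e'
  Position 2: 'a'
  Position 1: 'm'
  Position 0: 'a'
Reversed: aeama

aeama


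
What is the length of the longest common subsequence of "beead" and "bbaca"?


LCS of "beead" and "bbaca"
DP table:
           b    b    a    c    a
      0    0    0    0    0    0
  b   0    1    1    1    1    1
  e   0    1    1    1    1    1
  e   0    1    1    1    1    1
  a   0    1    1    2    2    2
  d   0    1    1    2    2    2
LCS length = dp[5][5] = 2

2


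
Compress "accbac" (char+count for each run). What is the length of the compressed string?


Input: accbac
Runs:
  'a' x 1 => "a1"
  'c' x 2 => "c2"
  'b' x 1 => "b1"
  'a' x 1 => "a1"
  'c' x 1 => "c1"
Compressed: "a1c2b1a1c1"
Compressed length: 10

10


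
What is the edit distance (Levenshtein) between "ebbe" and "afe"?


Computing edit distance: "ebbe" -> "afe"
DP table:
           a    f    e
      0    1    2    3
  e   1    1    2    2
  b   2    2    2    3
  b   3    3    3    3
  e   4    4    4    3
Edit distance = dp[4][3] = 3

3


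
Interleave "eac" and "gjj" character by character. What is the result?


Interleaving "eac" and "gjj":
  Position 0: 'e' from first, 'g' from second => "eg"
  Position 1: 'a' from first, 'j' from second => "aj"
  Position 2: 'c' from first, 'j' from second => "cj"
Result: egajcj

egajcj


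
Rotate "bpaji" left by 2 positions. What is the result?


Input: "bpaji", rotate left by 2
First 2 characters: "bp"
Remaining characters: "aji"
Concatenate remaining + first: "aji" + "bp" = "ajibp"

ajibp


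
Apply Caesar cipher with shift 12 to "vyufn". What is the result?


Caesar cipher: shift "vyufn" by 12
  'v' (pos 21) + 12 = pos 7 = 'h'
  'y' (pos 24) + 12 = pos 10 = 'k'
  'u' (pos 20) + 12 = pos 6 = 'g'
  'f' (pos 5) + 12 = pos 17 = 'r'
  'n' (pos 13) + 12 = pos 25 = 'z'
Result: hkgrz

hkgrz


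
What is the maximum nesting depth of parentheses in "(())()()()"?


Input: "(())()()()"
Tracking depth:
  Position 0 '(': depth becomes 1
  Position 1 '(': depth becomes 2
  Position 2 ')': depth becomes 1
  Position 3 ')': depth becomes 0
  Position 4 '(': depth becomes 1
  Position 5 ')': depth becomes 0
  Position 6 '(': depth becomes 1
  Position 7 ')': depth becomes 0
  Position 8 '(': depth becomes 1
  Position 9 ')': depth becomes 0
Maximum depth reached: 2

2


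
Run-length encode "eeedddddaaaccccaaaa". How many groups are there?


Input: eeedddddaaaccccaaaa
Scanning for consecutive runs:
  Group 1: 'e' x 3 (positions 0-2)
  Group 2: 'd' x 5 (positions 3-7)
  Group 3: 'a' x 3 (positions 8-10)
  Group 4: 'c' x 4 (positions 11-14)
  Group 5: 'a' x 4 (positions 15-18)
Total groups: 5

5


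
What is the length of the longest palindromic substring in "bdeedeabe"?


Input: "bdeedeabe"
Checking substrings for palindromes:
  [1:5] "deed" (len 4) => palindrome
  [3:6] "ede" (len 3) => palindrome
  [2:4] "ee" (len 2) => palindrome
Longest palindromic substring: "deed" with length 4

4


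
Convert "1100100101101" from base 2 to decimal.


Input: "1100100101101" in base 2
Positional expansion:
  Digit '1' (value 1) x 2^12 = 4096
  Digit '1' (value 1) x 2^11 = 2048
  Digit '0' (value 0) x 2^10 = 0
  Digit '0' (value 0) x 2^9 = 0
  Digit '1' (value 1) x 2^8 = 256
  Digit '0' (value 0) x 2^7 = 0
  Digit '0' (value 0) x 2^6 = 0
  Digit '1' (value 1) x 2^5 = 32
  Digit '0' (value 0) x 2^4 = 0
  Digit '1' (value 1) x 2^3 = 8
  Digit '1' (value 1) x 2^2 = 4
  Digit '0' (value 0) x 2^1 = 0
  Digit '1' (value 1) x 2^0 = 1
Sum = 6445

6445


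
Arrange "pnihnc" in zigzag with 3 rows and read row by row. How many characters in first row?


Zigzag "pnihnc" into 3 rows:
Placing characters:
  'p' => row 0
  'n' => row 1
  'i' => row 2
  'h' => row 1
  'n' => row 0
  'c' => row 1
Rows:
  Row 0: "pn"
  Row 1: "nhc"
  Row 2: "i"
First row length: 2

2


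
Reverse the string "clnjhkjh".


Input: clnjhkjh
Reading characters right to left:
  Position 7: 'h'
  Position 6: 'j'
  Position 5: 'k'
  Position 4: 'h'
  Position 3: 'j'
  Position 2: 'n'
  Position 1: 'l'
  Position 0: 'c'
Reversed: hjkhjnlc

hjkhjnlc


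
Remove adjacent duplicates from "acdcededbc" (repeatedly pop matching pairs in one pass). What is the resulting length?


Input: acdcededbc
Stack-based adjacent duplicate removal:
  Read 'a': push. Stack: a
  Read 'c': push. Stack: ac
  Read 'd': push. Stack: acd
  Read 'c': push. Stack: acdc
  Read 'e': push. Stack: acdce
  Read 'd': push. Stack: acdced
  Read 'e': push. Stack: acdcede
  Read 'd': push. Stack: acdceded
  Read 'b': push. Stack: acdcededb
  Read 'c': push. Stack: acdcededbc
Final stack: "acdcededbc" (length 10)

10


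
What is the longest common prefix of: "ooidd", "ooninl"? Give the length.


Words: ooidd, ooninl
  Position 0: all 'o' => match
  Position 1: all 'o' => match
  Position 2: ('i', 'n') => mismatch, stop
LCP = "oo" (length 2)

2


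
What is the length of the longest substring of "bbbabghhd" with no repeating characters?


Input: "bbbabghhd"
Sliding window (track last position of each char):
  Position 0 ('b'): window [0,0] length 1 -- new best
  Position 1 ('b'): repeat (last at 0), move window start to 1
  Position 1 ('b'): window [1,1] length 1
  Position 2 ('b'): repeat (last at 1), move window start to 2
  Position 2 ('b'): window [2,2] length 1
  Position 3 ('a'): window [2,3] length 2 -- new best
  Position 4 ('b'): repeat (last at 2), move window start to 3
  Position 4 ('b'): window [3,4] length 2
  Position 5 ('g'): window [3,5] length 3 -- new best
  Position 6 ('h'): window [3,6] length 4 -- new best
  Position 7 ('h'): repeat (last at 6), move window start to 7
  Position 7 ('h'): window [7,7] length 1
  Position 8 ('d'): window [7,8] length 2
Longest substring with no repeats: "abgh" with length 4

4


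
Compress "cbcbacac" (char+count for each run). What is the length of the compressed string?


Input: cbcbacac
Runs:
  'c' x 1 => "c1"
  'b' x 1 => "b1"
  'c' x 1 => "c1"
  'b' x 1 => "b1"
  'a' x 1 => "a1"
  'c' x 1 => "c1"
  'a' x 1 => "a1"
  'c' x 1 => "c1"
Compressed: "c1b1c1b1a1c1a1c1"
Compressed length: 16

16


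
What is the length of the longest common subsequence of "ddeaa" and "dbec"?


LCS of "ddeaa" and "dbec"
DP table:
           d    b    e    c
      0    0    0    0    0
  d   0    1    1    1    1
  d   0    1    1    1    1
  e   0    1    1    2    2
  a   0    1    1    2    2
  a   0    1    1    2    2
LCS length = dp[5][4] = 2

2


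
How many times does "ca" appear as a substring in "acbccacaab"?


Searching for "ca" in "acbccacaab"
Scanning each position:
  Position 0: "ac" => no
  Position 1: "cb" => no
  Position 2: "bc" => no
  Position 3: "cc" => no
  Position 4: "ca" => MATCH
  Position 5: "ac" => no
  Position 6: "ca" => MATCH
  Position 7: "aa" => no
  Position 8: "ab" => no
Total occurrences: 2

2


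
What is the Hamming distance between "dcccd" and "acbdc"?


Comparing "dcccd" and "acbdc" position by position:
  Position 0: 'd' vs 'a' => differ
  Position 1: 'c' vs 'c' => same
  Position 2: 'c' vs 'b' => differ
  Position 3: 'c' vs 'd' => differ
  Position 4: 'd' vs 'c' => differ
Total differences (Hamming distance): 4

4


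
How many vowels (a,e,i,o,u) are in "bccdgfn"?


Input: bccdgfn
Checking each character:
  'b' at position 0: consonant
  'c' at position 1: consonant
  'c' at position 2: consonant
  'd' at position 3: consonant
  'g' at position 4: consonant
  'f' at position 5: consonant
  'n' at position 6: consonant
Total vowels: 0

0


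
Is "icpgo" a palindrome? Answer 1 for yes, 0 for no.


Input: icpgo
Reversed: ogpci
  Compare pos 0 ('i') with pos 4 ('o'): MISMATCH
  Compare pos 1 ('c') with pos 3 ('g'): MISMATCH
Result: not a palindrome

0


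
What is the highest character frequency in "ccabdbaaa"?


Input: ccabdbaaa
Character counts:
  'a': 4
  'b': 2
  'c': 2
  'd': 1
Maximum frequency: 4

4


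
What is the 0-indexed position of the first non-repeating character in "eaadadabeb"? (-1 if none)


Input: eaadadabeb
Character frequencies:
  'a': 4
  'b': 2
  'd': 2
  'e': 2
Scanning left to right for freq == 1:
  Position 0 ('e'): freq=2, skip
  Position 1 ('a'): freq=4, skip
  Position 2 ('a'): freq=4, skip
  Position 3 ('d'): freq=2, skip
  Position 4 ('a'): freq=4, skip
  Position 5 ('d'): freq=2, skip
  Position 6 ('a'): freq=4, skip
  Position 7 ('b'): freq=2, skip
  Position 8 ('e'): freq=2, skip
  Position 9 ('b'): freq=2, skip
  No unique character found => answer = -1

-1


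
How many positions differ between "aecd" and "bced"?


Comparing "aecd" and "bced" position by position:
  Position 0: 'a' vs 'b' => DIFFER
  Position 1: 'e' vs 'c' => DIFFER
  Position 2: 'c' vs 'e' => DIFFER
  Position 3: 'd' vs 'd' => same
Positions that differ: 3

3


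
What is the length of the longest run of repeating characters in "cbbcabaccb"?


Input: "cbbcabaccb"
Scanning for longest run:
  Position 1 ('b'): new char, reset run to 1
  Position 2 ('b'): continues run of 'b', length=2
  Position 3 ('c'): new char, reset run to 1
  Position 4 ('a'): new char, reset run to 1
  Position 5 ('b'): new char, reset run to 1
  Position 6 ('a'): new char, reset run to 1
  Position 7 ('c'): new char, reset run to 1
  Position 8 ('c'): continues run of 'c', length=2
  Position 9 ('b'): new char, reset run to 1
Longest run: 'b' with length 2

2


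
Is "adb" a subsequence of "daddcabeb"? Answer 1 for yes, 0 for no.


Check if "adb" is a subsequence of "daddcabeb"
Greedy scan:
  Position 0 ('d'): no match needed
  Position 1 ('a'): matches sub[0] = 'a'
  Position 2 ('d'): matches sub[1] = 'd'
  Position 3 ('d'): no match needed
  Position 4 ('c'): no match needed
  Position 5 ('a'): no match needed
  Position 6 ('b'): matches sub[2] = 'b'
  Position 7 ('e'): no match needed
  Position 8 ('b'): no match needed
All 3 characters matched => is a subsequence

1


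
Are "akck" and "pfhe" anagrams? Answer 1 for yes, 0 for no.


Strings: "akck", "pfhe"
Sorted first:  ackk
Sorted second: efhp
Differ at position 0: 'a' vs 'e' => not anagrams

0


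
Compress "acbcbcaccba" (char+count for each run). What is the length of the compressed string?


Input: acbcbcaccba
Runs:
  'a' x 1 => "a1"
  'c' x 1 => "c1"
  'b' x 1 => "b1"
  'c' x 1 => "c1"
  'b' x 1 => "b1"
  'c' x 1 => "c1"
  'a' x 1 => "a1"
  'c' x 2 => "c2"
  'b' x 1 => "b1"
  'a' x 1 => "a1"
Compressed: "a1c1b1c1b1c1a1c2b1a1"
Compressed length: 20

20


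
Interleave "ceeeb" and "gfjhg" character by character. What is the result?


Interleaving "ceeeb" and "gfjhg":
  Position 0: 'c' from first, 'g' from second => "cg"
  Position 1: 'e' from first, 'f' from second => "ef"
  Position 2: 'e' from first, 'j' from second => "ej"
  Position 3: 'e' from first, 'h' from second => "eh"
  Position 4: 'b' from first, 'g' from second => "bg"
Result: cgefejehbg

cgefejehbg


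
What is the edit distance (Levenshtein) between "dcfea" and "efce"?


Computing edit distance: "dcfea" -> "efce"
DP table:
           e    f    c    e
      0    1    2    3    4
  d   1    1    2    3    4
  c   2    2    2    2    3
  f   3    3    2    3    3
  e   4    3    3    3    3
  a   5    4    4    4    4
Edit distance = dp[5][4] = 4

4


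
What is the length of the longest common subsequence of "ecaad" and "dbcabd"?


LCS of "ecaad" and "dbcabd"
DP table:
           d    b    c    a    b    d
      0    0    0    0    0    0    0
  e   0    0    0    0    0    0    0
  c   0    0    0    1    1    1    1
  a   0    0    0    1    2    2    2
  a   0    0    0    1    2    2    2
  d   0    1    1    1    2    2    3
LCS length = dp[5][6] = 3

3


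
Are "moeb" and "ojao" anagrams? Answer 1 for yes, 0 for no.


Strings: "moeb", "ojao"
Sorted first:  bemo
Sorted second: ajoo
Differ at position 0: 'b' vs 'a' => not anagrams

0


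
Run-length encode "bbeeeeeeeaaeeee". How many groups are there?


Input: bbeeeeeeeaaeeee
Scanning for consecutive runs:
  Group 1: 'b' x 2 (positions 0-1)
  Group 2: 'e' x 7 (positions 2-8)
  Group 3: 'a' x 2 (positions 9-10)
  Group 4: 'e' x 4 (positions 11-14)
Total groups: 4

4


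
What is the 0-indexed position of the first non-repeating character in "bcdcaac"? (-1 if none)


Input: bcdcaac
Character frequencies:
  'a': 2
  'b': 1
  'c': 3
  'd': 1
Scanning left to right for freq == 1:
  Position 0 ('b'): unique! => answer = 0

0


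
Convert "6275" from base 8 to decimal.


Input: "6275" in base 8
Positional expansion:
  Digit '6' (value 6) x 8^3 = 3072
  Digit '2' (value 2) x 8^2 = 128
  Digit '7' (value 7) x 8^1 = 56
  Digit '5' (value 5) x 8^0 = 5
Sum = 3261

3261


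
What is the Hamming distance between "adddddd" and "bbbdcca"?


Comparing "adddddd" and "bbbdcca" position by position:
  Position 0: 'a' vs 'b' => differ
  Position 1: 'd' vs 'b' => differ
  Position 2: 'd' vs 'b' => differ
  Position 3: 'd' vs 'd' => same
  Position 4: 'd' vs 'c' => differ
  Position 5: 'd' vs 'c' => differ
  Position 6: 'd' vs 'a' => differ
Total differences (Hamming distance): 6

6


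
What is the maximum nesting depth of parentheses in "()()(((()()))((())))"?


Input: "()()(((()()))((())))"
Tracking depth:
  Position 0 '(': depth becomes 1
  Position 1 ')': depth becomes 0
  Position 2 '(': depth becomes 1
  Position 3 ')': depth becomes 0
  Position 4 '(': depth becomes 1
  Position 5 '(': depth becomes 2
  Position 6 '(': depth becomes 3
  Position 7 '(': depth becomes 4
  Position 8 ')': depth becomes 3
  Position 9 '(': depth becomes 4
  Position 10 ')': depth becomes 3
  Position 11 ')': depth becomes 2
  Position 12 ')': depth becomes 1
  Position 13 '(': depth becomes 2
  Position 14 '(': depth becomes 3
  Position 15 '(': depth becomes 4
  Position 16 ')': depth becomes 3
  Position 17 ')': depth becomes 2
  Position 18 ')': depth becomes 1
  Position 19 ')': depth becomes 0
Maximum depth reached: 4

4


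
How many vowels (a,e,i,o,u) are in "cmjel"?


Input: cmjel
Checking each character:
  'c' at position 0: consonant
  'm' at position 1: consonant
  'j' at position 2: consonant
  'e' at position 3: vowel (running total: 1)
  'l' at position 4: consonant
Total vowels: 1

1


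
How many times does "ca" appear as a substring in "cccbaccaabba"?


Searching for "ca" in "cccbaccaabba"
Scanning each position:
  Position 0: "cc" => no
  Position 1: "cc" => no
  Position 2: "cb" => no
  Position 3: "ba" => no
  Position 4: "ac" => no
  Position 5: "cc" => no
  Position 6: "ca" => MATCH
  Position 7: "aa" => no
  Position 8: "ab" => no
  Position 9: "bb" => no
  Position 10: "ba" => no
Total occurrences: 1

1


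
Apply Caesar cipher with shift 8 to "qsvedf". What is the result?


Caesar cipher: shift "qsvedf" by 8
  'q' (pos 16) + 8 = pos 24 = 'y'
  's' (pos 18) + 8 = pos 0 = 'a'
  'v' (pos 21) + 8 = pos 3 = 'd'
  'e' (pos 4) + 8 = pos 12 = 'm'
  'd' (pos 3) + 8 = pos 11 = 'l'
  'f' (pos 5) + 8 = pos 13 = 'n'
Result: yadmln

yadmln


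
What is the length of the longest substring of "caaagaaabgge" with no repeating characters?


Input: "caaagaaabgge"
Sliding window (track last position of each char):
  Position 0 ('c'): window [0,0] length 1 -- new best
  Position 1 ('a'): window [0,1] length 2 -- new best
  Position 2 ('a'): repeat (last at 1), move window start to 2
  Position 2 ('a'): window [2,2] length 1
  Position 3 ('a'): repeat (last at 2), move window start to 3
  Position 3 ('a'): window [3,3] length 1
  Position 4 ('g'): window [3,4] length 2
  Position 5 ('a'): repeat (last at 3), move window start to 4
  Position 5 ('a'): window [4,5] length 2
  Position 6 ('a'): repeat (last at 5), move window start to 6
  Position 6 ('a'): window [6,6] length 1
  Position 7 ('a'): repeat (last at 6), move window start to 7
  Position 7 ('a'): window [7,7] length 1
  Position 8 ('b'): window [7,8] length 2
  Position 9 ('g'): window [7,9] length 3 -- new best
  Position 10 ('g'): repeat (last at 9), move window start to 10
  Position 10 ('g'): window [10,10] length 1
  Position 11 ('e'): window [10,11] length 2
Longest substring with no repeats: "abg" with length 3

3


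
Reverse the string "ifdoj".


Input: ifdoj
Reading characters right to left:
  Position 4: 'j'
  Position 3: 'o'
  Position 2: 'd'
  Position 1: 'f'
  Position 0: 'i'
Reversed: jodfi

jodfi


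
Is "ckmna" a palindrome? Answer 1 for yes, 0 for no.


Input: ckmna
Reversed: anmkc
  Compare pos 0 ('c') with pos 4 ('a'): MISMATCH
  Compare pos 1 ('k') with pos 3 ('n'): MISMATCH
Result: not a palindrome

0


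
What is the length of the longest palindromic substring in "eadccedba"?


Input: "eadccedba"
Checking substrings for palindromes:
  [3:5] "cc" (len 2) => palindrome
Longest palindromic substring: "cc" with length 2

2


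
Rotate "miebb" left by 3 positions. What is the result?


Input: "miebb", rotate left by 3
First 3 characters: "mie"
Remaining characters: "bb"
Concatenate remaining + first: "bb" + "mie" = "bbmie"

bbmie


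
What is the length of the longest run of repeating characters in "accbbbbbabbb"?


Input: "accbbbbbabbb"
Scanning for longest run:
  Position 1 ('c'): new char, reset run to 1
  Position 2 ('c'): continues run of 'c', length=2
  Position 3 ('b'): new char, reset run to 1
  Position 4 ('b'): continues run of 'b', length=2
  Position 5 ('b'): continues run of 'b', length=3
  Position 6 ('b'): continues run of 'b', length=4
  Position 7 ('b'): continues run of 'b', length=5
  Position 8 ('a'): new char, reset run to 1
  Position 9 ('b'): new char, reset run to 1
  Position 10 ('b'): continues run of 'b', length=2
  Position 11 ('b'): continues run of 'b', length=3
Longest run: 'b' with length 5

5
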